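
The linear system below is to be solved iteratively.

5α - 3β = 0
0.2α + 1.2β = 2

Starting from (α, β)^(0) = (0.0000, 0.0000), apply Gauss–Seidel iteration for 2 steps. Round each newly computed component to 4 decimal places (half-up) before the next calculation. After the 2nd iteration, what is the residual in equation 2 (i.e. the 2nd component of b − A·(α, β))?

0.0000

Iteration 1:
  α = (0 - (-3)·0.0000) / (5) = 0.0000
  β = (2 - (0.2)·0.0000) / (1.2) = 1.6667
Iteration 2:
  α = (0 - (-3)·1.6667) / (5) = 1.0000
  β = (2 - (0.2)·1.0000) / (1.2) = 1.5000
Residual b − A·x = (-0.5000, 0.0000)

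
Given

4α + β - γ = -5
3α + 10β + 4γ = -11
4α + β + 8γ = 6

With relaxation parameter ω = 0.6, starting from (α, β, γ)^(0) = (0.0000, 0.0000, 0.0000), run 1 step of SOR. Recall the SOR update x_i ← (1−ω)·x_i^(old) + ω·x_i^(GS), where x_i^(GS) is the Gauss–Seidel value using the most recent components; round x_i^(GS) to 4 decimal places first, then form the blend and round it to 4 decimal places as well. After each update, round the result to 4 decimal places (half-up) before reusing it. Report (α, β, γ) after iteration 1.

(-0.7500, -0.5250, 0.7144)

Iteration 1:
  α: GS value = (-5 - (1)·0.0000 - (-1)·0.0000) / (4) = -1.2500;  α ← (1−ω)·0.0000 + ω·-1.2500 = -0.7500
  β: GS value = (-11 - (3)·-0.7500 - (4)·0.0000) / (10) = -0.8750;  β ← (1−ω)·0.0000 + ω·-0.8750 = -0.5250
  γ: GS value = (6 - (4)·-0.7500 - (1)·-0.5250) / (8) = 1.1906;  γ ← (1−ω)·0.0000 + ω·1.1906 = 0.7144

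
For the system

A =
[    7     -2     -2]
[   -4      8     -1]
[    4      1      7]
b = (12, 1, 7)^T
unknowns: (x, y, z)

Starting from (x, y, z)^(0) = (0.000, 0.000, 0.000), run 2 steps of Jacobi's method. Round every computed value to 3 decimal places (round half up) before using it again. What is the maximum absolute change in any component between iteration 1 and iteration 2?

0.997

Iteration 1:
  x = (12 - (-2)·0.000 - (-2)·0.000) / (7) = 1.714
  y = (1 - (-4)·0.000 - (-1)·0.000) / (8) = 0.125
  z = (7 - (4)·0.000 - (1)·0.000) / (7) = 1.000
Iteration 2:
  x = (12 - (-2)·0.125 - (-2)·1.000) / (7) = 2.036
  y = (1 - (-4)·1.714 - (-1)·1.000) / (8) = 1.107
  z = (7 - (4)·1.714 - (1)·0.125) / (7) = 0.003
Change: (0.322, 0.982, -0.997) → max |·| = 0.997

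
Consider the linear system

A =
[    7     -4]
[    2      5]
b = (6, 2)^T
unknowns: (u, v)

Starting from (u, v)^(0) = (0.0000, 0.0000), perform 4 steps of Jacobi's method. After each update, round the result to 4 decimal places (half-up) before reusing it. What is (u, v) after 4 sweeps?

(0.8375, 0.0441)

Iteration 1:
  u = (6 - (-4)·0.0000) / (7) = 0.8571
  v = (2 - (2)·0.0000) / (5) = 0.4000
Iteration 2:
  u = (6 - (-4)·0.4000) / (7) = 1.0857
  v = (2 - (2)·0.8571) / (5) = 0.0572
Iteration 3:
  u = (6 - (-4)·0.0572) / (7) = 0.8898
  v = (2 - (2)·1.0857) / (5) = -0.0343
Iteration 4:
  u = (6 - (-4)·-0.0343) / (7) = 0.8375
  v = (2 - (2)·0.8898) / (5) = 0.0441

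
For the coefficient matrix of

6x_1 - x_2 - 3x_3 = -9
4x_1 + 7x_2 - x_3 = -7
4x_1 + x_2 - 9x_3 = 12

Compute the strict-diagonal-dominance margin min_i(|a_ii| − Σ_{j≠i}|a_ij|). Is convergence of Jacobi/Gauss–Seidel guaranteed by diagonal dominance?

row 1: |6| − (1+3) = 2
row 2: |7| − (4+1) = 2
row 3: |-9| − (4+1) = 4
minimum over rows = 2 → strictly diagonally dominant (convergence guaranteed)

2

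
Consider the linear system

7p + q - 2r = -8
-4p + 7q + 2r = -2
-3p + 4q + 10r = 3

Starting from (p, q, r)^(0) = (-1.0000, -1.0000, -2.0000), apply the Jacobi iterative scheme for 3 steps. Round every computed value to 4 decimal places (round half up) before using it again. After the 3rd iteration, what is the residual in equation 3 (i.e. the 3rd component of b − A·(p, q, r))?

-1.8138

Iteration 1:
  p = (-8 - (1)·-1.0000 - (-2)·-2.0000) / (7) = -1.5714
  q = (-2 - (-4)·-1.0000 - (2)·-2.0000) / (7) = -0.2857
  r = (3 - (-3)·-1.0000 - (4)·-1.0000) / (10) = 0.4000
Iteration 2:
  p = (-8 - (1)·-0.2857 - (-2)·0.4000) / (7) = -0.9878
  q = (-2 - (-4)·-1.5714 - (2)·0.4000) / (7) = -1.2979
  r = (3 - (-3)·-1.5714 - (4)·-0.2857) / (10) = -0.0571
Iteration 3:
  p = (-8 - (1)·-1.2979 - (-2)·-0.0571) / (7) = -0.9738
  q = (-2 - (-4)·-0.9878 - (2)·-0.0571) / (7) = -0.8339
  r = (3 - (-3)·-0.9878 - (4)·-1.2979) / (10) = 0.5228
Residual b − A·x = (0.6961, -1.1035, -1.8138)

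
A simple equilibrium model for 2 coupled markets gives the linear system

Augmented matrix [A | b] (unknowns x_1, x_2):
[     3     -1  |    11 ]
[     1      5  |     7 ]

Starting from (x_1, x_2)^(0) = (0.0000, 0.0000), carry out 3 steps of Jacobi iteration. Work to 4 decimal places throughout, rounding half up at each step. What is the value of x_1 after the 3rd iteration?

3.8889

Iteration 1:
  x_1 = (11 - (-1)·0.0000) / (3) = 3.6667
  x_2 = (7 - (1)·0.0000) / (5) = 1.4000
Iteration 2:
  x_1 = (11 - (-1)·1.4000) / (3) = 4.1333
  x_2 = (7 - (1)·3.6667) / (5) = 0.6667
Iteration 3:
  x_1 = (11 - (-1)·0.6667) / (3) = 3.8889
  x_2 = (7 - (1)·4.1333) / (5) = 0.5733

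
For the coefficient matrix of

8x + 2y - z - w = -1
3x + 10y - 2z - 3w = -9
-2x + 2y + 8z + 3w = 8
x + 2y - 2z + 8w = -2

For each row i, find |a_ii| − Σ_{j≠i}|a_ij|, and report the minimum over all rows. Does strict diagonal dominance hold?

1

row 1: |8| − (2+1+1) = 4
row 2: |10| − (3+2+3) = 2
row 3: |8| − (2+2+3) = 1
row 4: |8| − (1+2+2) = 3
minimum over rows = 1 → strictly diagonally dominant (convergence guaranteed)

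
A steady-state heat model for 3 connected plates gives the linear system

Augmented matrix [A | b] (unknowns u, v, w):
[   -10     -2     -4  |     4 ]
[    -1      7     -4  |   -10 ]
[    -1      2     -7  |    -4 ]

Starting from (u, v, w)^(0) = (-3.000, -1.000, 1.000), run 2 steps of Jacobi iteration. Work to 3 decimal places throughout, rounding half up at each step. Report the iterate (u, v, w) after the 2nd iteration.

(-0.428, -1.106, 0.290)

Iteration 1:
  u = (4 - (-2)·-1.000 - (-4)·1.000) / (-10) = -0.600
  v = (-10 - (-1)·-3.000 - (-4)·1.000) / (7) = -1.286
  w = (-4 - (-1)·-3.000 - (2)·-1.000) / (-7) = 0.714
Iteration 2:
  u = (4 - (-2)·-1.286 - (-4)·0.714) / (-10) = -0.428
  v = (-10 - (-1)·-0.600 - (-4)·0.714) / (7) = -1.106
  w = (-4 - (-1)·-0.600 - (2)·-1.286) / (-7) = 0.290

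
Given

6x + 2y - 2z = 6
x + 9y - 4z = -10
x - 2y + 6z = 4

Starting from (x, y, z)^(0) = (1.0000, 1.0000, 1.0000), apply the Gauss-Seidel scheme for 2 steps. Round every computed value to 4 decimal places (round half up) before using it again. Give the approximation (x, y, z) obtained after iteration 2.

Iteration 1:
  x = (6 - (2)·1.0000 - (-2)·1.0000) / (6) = 1.0000
  y = (-10 - (1)·1.0000 - (-4)·1.0000) / (9) = -0.7778
  z = (4 - (1)·1.0000 - (-2)·-0.7778) / (6) = 0.2407
Iteration 2:
  x = (6 - (2)·-0.7778 - (-2)·0.2407) / (6) = 1.3395
  y = (-10 - (1)·1.3395 - (-4)·0.2407) / (9) = -1.1530
  z = (4 - (1)·1.3395 - (-2)·-1.1530) / (6) = 0.0591

(1.3395, -1.1530, 0.0591)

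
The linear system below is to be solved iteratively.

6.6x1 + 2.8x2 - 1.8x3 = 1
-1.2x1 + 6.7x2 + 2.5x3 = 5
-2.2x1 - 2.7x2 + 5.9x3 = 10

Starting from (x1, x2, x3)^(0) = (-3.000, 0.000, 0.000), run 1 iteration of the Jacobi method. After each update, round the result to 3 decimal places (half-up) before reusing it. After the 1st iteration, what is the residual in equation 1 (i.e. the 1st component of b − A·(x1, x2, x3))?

0.448

Iteration 1:
  x1 = (1 - (2.8)·0.000 - (-1.8)·0.000) / (6.6) = 0.152
  x2 = (5 - (-1.2)·-3.000 - (2.5)·0.000) / (6.7) = 0.209
  x3 = (10 - (-2.2)·-3.000 - (-2.7)·0.000) / (5.9) = 0.576
Residual b − A·x = (0.448, 2.342, 7.500)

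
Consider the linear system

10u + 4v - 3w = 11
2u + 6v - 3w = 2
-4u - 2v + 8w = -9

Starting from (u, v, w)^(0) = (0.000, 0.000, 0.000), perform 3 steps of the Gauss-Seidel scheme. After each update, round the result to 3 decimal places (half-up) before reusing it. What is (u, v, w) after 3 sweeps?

(0.991, -0.359, -0.719)

Iteration 1:
  u = (11 - (4)·0.000 - (-3)·0.000) / (10) = 1.100
  v = (2 - (2)·1.100 - (-3)·0.000) / (6) = -0.033
  w = (-9 - (-4)·1.100 - (-2)·-0.033) / (8) = -0.583
Iteration 2:
  u = (11 - (4)·-0.033 - (-3)·-0.583) / (10) = 0.938
  v = (2 - (2)·0.938 - (-3)·-0.583) / (6) = -0.271
  w = (-9 - (-4)·0.938 - (-2)·-0.271) / (8) = -0.724
Iteration 3:
  u = (11 - (4)·-0.271 - (-3)·-0.724) / (10) = 0.991
  v = (2 - (2)·0.991 - (-3)·-0.724) / (6) = -0.359
  w = (-9 - (-4)·0.991 - (-2)·-0.359) / (8) = -0.719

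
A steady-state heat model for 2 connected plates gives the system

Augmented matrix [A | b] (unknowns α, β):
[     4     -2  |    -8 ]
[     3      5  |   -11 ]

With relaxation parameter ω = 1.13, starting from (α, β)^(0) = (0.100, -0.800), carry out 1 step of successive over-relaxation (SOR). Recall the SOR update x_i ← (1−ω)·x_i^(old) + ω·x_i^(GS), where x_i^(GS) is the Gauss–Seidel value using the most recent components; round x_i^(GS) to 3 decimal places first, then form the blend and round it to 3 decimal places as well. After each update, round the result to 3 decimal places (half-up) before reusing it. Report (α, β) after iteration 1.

Iteration 1:
  α: GS value = (-8 - (-2)·-0.800) / (4) = -2.400;  α ← (1−ω)·0.100 + ω·-2.400 = -2.725
  β: GS value = (-11 - (3)·-2.725) / (5) = -0.565;  β ← (1−ω)·-0.800 + ω·-0.565 = -0.534

(-2.725, -0.534)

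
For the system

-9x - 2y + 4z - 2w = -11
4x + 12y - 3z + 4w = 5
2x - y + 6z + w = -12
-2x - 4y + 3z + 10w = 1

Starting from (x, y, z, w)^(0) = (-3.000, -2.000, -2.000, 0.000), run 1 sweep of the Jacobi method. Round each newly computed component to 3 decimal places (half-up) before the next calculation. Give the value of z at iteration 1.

-1.333

Iteration 1:
  x = (-11 - (-2)·-2.000 - (4)·-2.000 - (-2)·0.000) / (-9) = 0.778
  y = (5 - (4)·-3.000 - (-3)·-2.000 - (4)·0.000) / (12) = 0.917
  z = (-12 - (2)·-3.000 - (-1)·-2.000 - (1)·0.000) / (6) = -1.333
  w = (1 - (-2)·-3.000 - (-4)·-2.000 - (3)·-2.000) / (10) = -0.700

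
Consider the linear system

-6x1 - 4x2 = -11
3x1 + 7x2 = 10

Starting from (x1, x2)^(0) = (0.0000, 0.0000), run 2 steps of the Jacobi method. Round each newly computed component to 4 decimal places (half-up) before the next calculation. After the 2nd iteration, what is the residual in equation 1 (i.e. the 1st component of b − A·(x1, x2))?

Iteration 1:
  x1 = (-11 - (-4)·0.0000) / (-6) = 1.8333
  x2 = (10 - (3)·0.0000) / (7) = 1.4286
Iteration 2:
  x1 = (-11 - (-4)·1.4286) / (-6) = 0.8809
  x2 = (10 - (3)·1.8333) / (7) = 0.6429
Residual b − A·x = (-3.1430, 2.8570)

-3.1430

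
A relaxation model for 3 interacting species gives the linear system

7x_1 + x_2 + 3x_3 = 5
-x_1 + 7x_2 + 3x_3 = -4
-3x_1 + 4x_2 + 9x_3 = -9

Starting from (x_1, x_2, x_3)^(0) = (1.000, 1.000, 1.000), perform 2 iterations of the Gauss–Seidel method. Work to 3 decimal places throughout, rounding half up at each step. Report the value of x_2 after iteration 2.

-0.196

Iteration 1:
  x_1 = (5 - (1)·1.000 - (3)·1.000) / (7) = 0.143
  x_2 = (-4 - (-1)·0.143 - (3)·1.000) / (7) = -0.980
  x_3 = (-9 - (-3)·0.143 - (4)·-0.980) / (9) = -0.517
Iteration 2:
  x_1 = (5 - (1)·-0.980 - (3)·-0.517) / (7) = 1.076
  x_2 = (-4 - (-1)·1.076 - (3)·-0.517) / (7) = -0.196
  x_3 = (-9 - (-3)·1.076 - (4)·-0.196) / (9) = -0.554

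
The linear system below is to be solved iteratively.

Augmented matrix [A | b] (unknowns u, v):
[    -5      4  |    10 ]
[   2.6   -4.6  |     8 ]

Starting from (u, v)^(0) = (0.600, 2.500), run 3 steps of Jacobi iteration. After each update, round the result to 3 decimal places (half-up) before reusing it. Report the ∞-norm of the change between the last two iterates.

Iteration 1:
  u = (10 - (4)·2.500) / (-5) = 0.000
  v = (8 - (2.6)·0.600) / (-4.6) = -1.400
Iteration 2:
  u = (10 - (4)·-1.400) / (-5) = -3.120
  v = (8 - (2.6)·0.000) / (-4.6) = -1.739
Iteration 3:
  u = (10 - (4)·-1.739) / (-5) = -3.391
  v = (8 - (2.6)·-3.120) / (-4.6) = -3.503
Change: (-0.271, -1.764) → max |·| = 1.764

1.764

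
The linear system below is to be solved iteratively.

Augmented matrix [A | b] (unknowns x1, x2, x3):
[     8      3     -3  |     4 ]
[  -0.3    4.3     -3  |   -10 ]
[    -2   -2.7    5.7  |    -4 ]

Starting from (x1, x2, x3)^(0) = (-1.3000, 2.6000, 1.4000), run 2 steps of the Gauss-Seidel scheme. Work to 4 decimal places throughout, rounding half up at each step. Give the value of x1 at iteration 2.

Iteration 1:
  x1 = (4 - (3)·2.6000 - (-3)·1.4000) / (8) = 0.0500
  x2 = (-10 - (-0.3)·0.0500 - (-3)·1.4000) / (4.3) = -1.3453
  x3 = (-4 - (-2)·0.0500 - (-2.7)·-1.3453) / (5.7) = -1.3215
Iteration 2:
  x1 = (4 - (3)·-1.3453 - (-3)·-1.3215) / (8) = 0.5089
  x2 = (-10 - (-0.3)·0.5089 - (-3)·-1.3215) / (4.3) = -3.2121
  x3 = (-4 - (-2)·0.5089 - (-2.7)·-3.2121) / (5.7) = -2.0447

0.5089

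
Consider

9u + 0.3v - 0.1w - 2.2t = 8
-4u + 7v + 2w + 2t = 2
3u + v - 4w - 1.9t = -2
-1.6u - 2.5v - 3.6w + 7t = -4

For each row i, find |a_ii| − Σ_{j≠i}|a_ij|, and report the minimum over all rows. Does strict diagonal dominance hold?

row 1: |9| − (0.3+0.1+2.2) = 6.4
row 2: |7| − (4+2+2) = -1
row 3: |-4| − (3+1+1.9) = -1.9
row 4: |7| − (1.6+2.5+3.6) = -0.7
minimum over rows = -1.9 → not strictly diagonally dominant

-1.9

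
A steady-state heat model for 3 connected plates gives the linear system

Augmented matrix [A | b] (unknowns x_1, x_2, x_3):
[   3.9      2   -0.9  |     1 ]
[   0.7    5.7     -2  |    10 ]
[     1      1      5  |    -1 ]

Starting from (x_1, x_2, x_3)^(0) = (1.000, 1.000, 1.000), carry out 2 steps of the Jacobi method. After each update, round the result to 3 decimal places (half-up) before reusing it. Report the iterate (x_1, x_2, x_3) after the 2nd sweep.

Iteration 1:
  x_1 = (1 - (2)·1.000 - (-0.9)·1.000) / (3.9) = -0.026
  x_2 = (10 - (0.7)·1.000 - (-2)·1.000) / (5.7) = 1.982
  x_3 = (-1 - (1)·1.000 - (1)·1.000) / (5) = -0.600
Iteration 2:
  x_1 = (1 - (2)·1.982 - (-0.9)·-0.600) / (3.9) = -0.898
  x_2 = (10 - (0.7)·-0.026 - (-2)·-0.600) / (5.7) = 1.547
  x_3 = (-1 - (1)·-0.026 - (1)·1.982) / (5) = -0.591

(-0.898, 1.547, -0.591)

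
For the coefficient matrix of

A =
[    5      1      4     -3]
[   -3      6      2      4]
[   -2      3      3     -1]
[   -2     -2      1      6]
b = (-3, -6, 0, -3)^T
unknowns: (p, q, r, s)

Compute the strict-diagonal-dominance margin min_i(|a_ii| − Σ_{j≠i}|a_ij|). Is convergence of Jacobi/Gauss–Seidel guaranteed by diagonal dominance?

-3

row 1: |5| − (1+4+3) = -3
row 2: |6| − (3+2+4) = -3
row 3: |3| − (2+3+1) = -3
row 4: |6| − (2+2+1) = 1
minimum over rows = -3 → not strictly diagonally dominant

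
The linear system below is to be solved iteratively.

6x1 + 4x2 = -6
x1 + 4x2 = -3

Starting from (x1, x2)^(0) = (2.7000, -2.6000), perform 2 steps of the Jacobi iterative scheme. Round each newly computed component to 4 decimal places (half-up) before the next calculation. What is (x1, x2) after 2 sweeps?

Iteration 1:
  x1 = (-6 - (4)·-2.6000) / (6) = 0.7333
  x2 = (-3 - (1)·2.7000) / (4) = -1.4250
Iteration 2:
  x1 = (-6 - (4)·-1.4250) / (6) = -0.0500
  x2 = (-3 - (1)·0.7333) / (4) = -0.9333

(-0.0500, -0.9333)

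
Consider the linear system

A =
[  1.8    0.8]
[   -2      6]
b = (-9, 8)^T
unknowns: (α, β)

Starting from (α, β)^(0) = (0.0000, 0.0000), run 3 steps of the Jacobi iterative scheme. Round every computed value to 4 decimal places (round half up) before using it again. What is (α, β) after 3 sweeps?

Iteration 1:
  α = (-9 - (0.8)·0.0000) / (1.8) = -5.0000
  β = (8 - (-2)·0.0000) / (6) = 1.3333
Iteration 2:
  α = (-9 - (0.8)·1.3333) / (1.8) = -5.5926
  β = (8 - (-2)·-5.0000) / (6) = -0.3333
Iteration 3:
  α = (-9 - (0.8)·-0.3333) / (1.8) = -4.8519
  β = (8 - (-2)·-5.5926) / (6) = -0.5309

(-4.8519, -0.5309)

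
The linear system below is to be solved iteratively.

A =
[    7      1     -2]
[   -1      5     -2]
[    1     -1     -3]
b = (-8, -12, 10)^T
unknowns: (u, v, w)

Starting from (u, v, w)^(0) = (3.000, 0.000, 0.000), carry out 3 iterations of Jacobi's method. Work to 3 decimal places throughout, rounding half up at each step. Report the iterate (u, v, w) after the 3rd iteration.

(-1.524, -3.956, -2.663)

Iteration 1:
  u = (-8 - (1)·0.000 - (-2)·0.000) / (7) = -1.143
  v = (-12 - (-1)·3.000 - (-2)·0.000) / (5) = -1.800
  w = (10 - (1)·3.000 - (-1)·0.000) / (-3) = -2.333
Iteration 2:
  u = (-8 - (1)·-1.800 - (-2)·-2.333) / (7) = -1.552
  v = (-12 - (-1)·-1.143 - (-2)·-2.333) / (5) = -3.562
  w = (10 - (1)·-1.143 - (-1)·-1.800) / (-3) = -3.114
Iteration 3:
  u = (-8 - (1)·-3.562 - (-2)·-3.114) / (7) = -1.524
  v = (-12 - (-1)·-1.552 - (-2)·-3.114) / (5) = -3.956
  w = (10 - (1)·-1.552 - (-1)·-3.562) / (-3) = -2.663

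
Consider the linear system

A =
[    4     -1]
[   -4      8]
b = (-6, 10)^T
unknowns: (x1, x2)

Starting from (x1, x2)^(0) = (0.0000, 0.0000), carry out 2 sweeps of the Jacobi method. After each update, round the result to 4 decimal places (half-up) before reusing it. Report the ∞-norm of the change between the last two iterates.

0.7500

Iteration 1:
  x1 = (-6 - (-1)·0.0000) / (4) = -1.5000
  x2 = (10 - (-4)·0.0000) / (8) = 1.2500
Iteration 2:
  x1 = (-6 - (-1)·1.2500) / (4) = -1.1875
  x2 = (10 - (-4)·-1.5000) / (8) = 0.5000
Change: (0.3125, -0.7500) → max |·| = 0.7500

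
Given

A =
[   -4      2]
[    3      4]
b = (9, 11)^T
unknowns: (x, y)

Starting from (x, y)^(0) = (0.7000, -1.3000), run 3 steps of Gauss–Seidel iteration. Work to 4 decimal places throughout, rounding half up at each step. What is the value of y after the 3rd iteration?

3.4660

Iteration 1:
  x = (9 - (2)·-1.3000) / (-4) = -2.9000
  y = (11 - (3)·-2.9000) / (4) = 4.9250
Iteration 2:
  x = (9 - (2)·4.9250) / (-4) = 0.2125
  y = (11 - (3)·0.2125) / (4) = 2.5906
Iteration 3:
  x = (9 - (2)·2.5906) / (-4) = -0.9547
  y = (11 - (3)·-0.9547) / (4) = 3.4660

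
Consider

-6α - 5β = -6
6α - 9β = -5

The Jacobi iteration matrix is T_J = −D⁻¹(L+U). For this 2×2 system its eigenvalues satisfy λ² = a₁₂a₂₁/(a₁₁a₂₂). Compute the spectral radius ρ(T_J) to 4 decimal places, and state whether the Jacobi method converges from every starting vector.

a₁₂a₂₁/(a₁₁a₂₂) = (-5)·(6) / ((-6)·(-9)) = -0.555556
ρ = √|-0.555556| = √0.555556 = 0.7454
ρ < 1, so Jacobi converges

0.7454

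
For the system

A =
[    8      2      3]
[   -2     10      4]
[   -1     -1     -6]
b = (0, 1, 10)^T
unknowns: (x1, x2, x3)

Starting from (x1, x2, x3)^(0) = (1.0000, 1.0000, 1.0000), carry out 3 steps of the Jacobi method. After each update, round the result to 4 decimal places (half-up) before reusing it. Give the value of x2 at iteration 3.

Iteration 1:
  x1 = (0 - (2)·1.0000 - (3)·1.0000) / (8) = -0.6250
  x2 = (1 - (-2)·1.0000 - (4)·1.0000) / (10) = -0.1000
  x3 = (10 - (-1)·1.0000 - (-1)·1.0000) / (-6) = -2.0000
Iteration 2:
  x1 = (0 - (2)·-0.1000 - (3)·-2.0000) / (8) = 0.7750
  x2 = (1 - (-2)·-0.6250 - (4)·-2.0000) / (10) = 0.7750
  x3 = (10 - (-1)·-0.6250 - (-1)·-0.1000) / (-6) = -1.5458
Iteration 3:
  x1 = (0 - (2)·0.7750 - (3)·-1.5458) / (8) = 0.3859
  x2 = (1 - (-2)·0.7750 - (4)·-1.5458) / (10) = 0.8733
  x3 = (10 - (-1)·0.7750 - (-1)·0.7750) / (-6) = -1.9250

0.8733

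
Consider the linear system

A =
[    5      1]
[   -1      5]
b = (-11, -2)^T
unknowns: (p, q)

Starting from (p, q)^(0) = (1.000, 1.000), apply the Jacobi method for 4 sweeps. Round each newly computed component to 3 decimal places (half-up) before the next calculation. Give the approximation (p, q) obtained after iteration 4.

Iteration 1:
  p = (-11 - (1)·1.000) / (5) = -2.400
  q = (-2 - (-1)·1.000) / (5) = -0.200
Iteration 2:
  p = (-11 - (1)·-0.200) / (5) = -2.160
  q = (-2 - (-1)·-2.400) / (5) = -0.880
Iteration 3:
  p = (-11 - (1)·-0.880) / (5) = -2.024
  q = (-2 - (-1)·-2.160) / (5) = -0.832
Iteration 4:
  p = (-11 - (1)·-0.832) / (5) = -2.034
  q = (-2 - (-1)·-2.024) / (5) = -0.805

(-2.034, -0.805)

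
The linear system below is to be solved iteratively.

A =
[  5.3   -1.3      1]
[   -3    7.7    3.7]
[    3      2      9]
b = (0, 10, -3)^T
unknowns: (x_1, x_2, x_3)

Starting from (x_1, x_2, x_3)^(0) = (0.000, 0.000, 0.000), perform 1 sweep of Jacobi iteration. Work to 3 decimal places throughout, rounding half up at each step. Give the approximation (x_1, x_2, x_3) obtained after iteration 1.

(0.000, 1.299, -0.333)

Iteration 1:
  x_1 = (0 - (-1.3)·0.000 - (1)·0.000) / (5.3) = 0.000
  x_2 = (10 - (-3)·0.000 - (3.7)·0.000) / (7.7) = 1.299
  x_3 = (-3 - (3)·0.000 - (2)·0.000) / (9) = -0.333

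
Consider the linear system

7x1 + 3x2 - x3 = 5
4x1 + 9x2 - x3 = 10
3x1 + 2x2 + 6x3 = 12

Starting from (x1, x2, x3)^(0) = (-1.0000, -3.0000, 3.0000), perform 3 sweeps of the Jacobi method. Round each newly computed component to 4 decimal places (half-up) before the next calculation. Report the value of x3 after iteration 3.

Iteration 1:
  x1 = (5 - (3)·-3.0000 - (-1)·3.0000) / (7) = 2.4286
  x2 = (10 - (4)·-1.0000 - (-1)·3.0000) / (9) = 1.8889
  x3 = (12 - (3)·-1.0000 - (2)·-3.0000) / (6) = 3.5000
Iteration 2:
  x1 = (5 - (3)·1.8889 - (-1)·3.5000) / (7) = 0.4048
  x2 = (10 - (4)·2.4286 - (-1)·3.5000) / (9) = 0.4206
  x3 = (12 - (3)·2.4286 - (2)·1.8889) / (6) = 0.1561
Iteration 3:
  x1 = (5 - (3)·0.4206 - (-1)·0.1561) / (7) = 0.5563
  x2 = (10 - (4)·0.4048 - (-1)·0.1561) / (9) = 0.9485
  x3 = (12 - (3)·0.4048 - (2)·0.4206) / (6) = 1.6574

1.6574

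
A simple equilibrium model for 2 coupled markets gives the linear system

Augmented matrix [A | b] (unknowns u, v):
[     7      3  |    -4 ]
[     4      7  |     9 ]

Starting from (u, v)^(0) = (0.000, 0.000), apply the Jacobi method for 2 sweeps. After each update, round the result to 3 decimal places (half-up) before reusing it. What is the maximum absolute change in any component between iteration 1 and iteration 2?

0.552

Iteration 1:
  u = (-4 - (3)·0.000) / (7) = -0.571
  v = (9 - (4)·0.000) / (7) = 1.286
Iteration 2:
  u = (-4 - (3)·1.286) / (7) = -1.123
  v = (9 - (4)·-0.571) / (7) = 1.612
Change: (-0.552, 0.326) → max |·| = 0.552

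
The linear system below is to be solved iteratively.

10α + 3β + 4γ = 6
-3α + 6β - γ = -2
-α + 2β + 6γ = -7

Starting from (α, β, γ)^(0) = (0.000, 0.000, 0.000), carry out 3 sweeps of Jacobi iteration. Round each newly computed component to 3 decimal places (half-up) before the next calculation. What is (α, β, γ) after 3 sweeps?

Iteration 1:
  α = (6 - (3)·0.000 - (4)·0.000) / (10) = 0.600
  β = (-2 - (-3)·0.000 - (-1)·0.000) / (6) = -0.333
  γ = (-7 - (-1)·0.000 - (2)·0.000) / (6) = -1.167
Iteration 2:
  α = (6 - (3)·-0.333 - (4)·-1.167) / (10) = 1.167
  β = (-2 - (-3)·0.600 - (-1)·-1.167) / (6) = -0.228
  γ = (-7 - (-1)·0.600 - (2)·-0.333) / (6) = -0.956
Iteration 3:
  α = (6 - (3)·-0.228 - (4)·-0.956) / (10) = 1.051
  β = (-2 - (-3)·1.167 - (-1)·-0.956) / (6) = 0.091
  γ = (-7 - (-1)·1.167 - (2)·-0.228) / (6) = -0.896

(1.051, 0.091, -0.896)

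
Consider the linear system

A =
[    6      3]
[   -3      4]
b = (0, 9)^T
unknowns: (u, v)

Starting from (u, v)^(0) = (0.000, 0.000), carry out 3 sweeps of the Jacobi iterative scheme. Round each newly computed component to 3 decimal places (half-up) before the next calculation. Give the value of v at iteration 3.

1.406

Iteration 1:
  u = (0 - (3)·0.000) / (6) = 0.000
  v = (9 - (-3)·0.000) / (4) = 2.250
Iteration 2:
  u = (0 - (3)·2.250) / (6) = -1.125
  v = (9 - (-3)·0.000) / (4) = 2.250
Iteration 3:
  u = (0 - (3)·2.250) / (6) = -1.125
  v = (9 - (-3)·-1.125) / (4) = 1.406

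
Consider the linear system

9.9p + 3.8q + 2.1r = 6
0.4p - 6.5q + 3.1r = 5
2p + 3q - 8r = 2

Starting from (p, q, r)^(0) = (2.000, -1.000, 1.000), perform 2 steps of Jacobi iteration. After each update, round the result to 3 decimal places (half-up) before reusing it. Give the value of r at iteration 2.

-0.119

Iteration 1:
  p = (6 - (3.8)·-1.000 - (2.1)·1.000) / (9.9) = 0.778
  q = (5 - (0.4)·2.000 - (3.1)·1.000) / (-6.5) = -0.169
  r = (2 - (2)·2.000 - (3)·-1.000) / (-8) = -0.125
Iteration 2:
  p = (6 - (3.8)·-0.169 - (2.1)·-0.125) / (9.9) = 0.697
  q = (5 - (0.4)·0.778 - (3.1)·-0.125) / (-6.5) = -0.781
  r = (2 - (2)·0.778 - (3)·-0.169) / (-8) = -0.119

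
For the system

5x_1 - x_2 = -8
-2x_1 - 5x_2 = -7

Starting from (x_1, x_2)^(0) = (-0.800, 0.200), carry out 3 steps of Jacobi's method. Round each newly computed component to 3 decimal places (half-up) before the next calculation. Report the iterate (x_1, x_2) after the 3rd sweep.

(-1.195, 1.902)

Iteration 1:
  x_1 = (-8 - (-1)·0.200) / (5) = -1.560
  x_2 = (-7 - (-2)·-0.800) / (-5) = 1.720
Iteration 2:
  x_1 = (-8 - (-1)·1.720) / (5) = -1.256
  x_2 = (-7 - (-2)·-1.560) / (-5) = 2.024
Iteration 3:
  x_1 = (-8 - (-1)·2.024) / (5) = -1.195
  x_2 = (-7 - (-2)·-1.256) / (-5) = 1.902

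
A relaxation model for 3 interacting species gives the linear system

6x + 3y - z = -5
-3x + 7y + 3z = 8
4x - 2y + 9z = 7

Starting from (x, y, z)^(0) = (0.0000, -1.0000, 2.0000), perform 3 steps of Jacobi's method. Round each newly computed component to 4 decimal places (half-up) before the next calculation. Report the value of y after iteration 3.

Iteration 1:
  x = (-5 - (3)·-1.0000 - (-1)·2.0000) / (6) = 0.0000
  y = (8 - (-3)·0.0000 - (3)·2.0000) / (7) = 0.2857
  z = (7 - (4)·0.0000 - (-2)·-1.0000) / (9) = 0.5556
Iteration 2:
  x = (-5 - (3)·0.2857 - (-1)·0.5556) / (6) = -0.8836
  y = (8 - (-3)·0.0000 - (3)·0.5556) / (7) = 0.9047
  z = (7 - (4)·0.0000 - (-2)·0.2857) / (9) = 0.8413
Iteration 3:
  x = (-5 - (3)·0.9047 - (-1)·0.8413) / (6) = -1.1455
  y = (8 - (-3)·-0.8836 - (3)·0.8413) / (7) = 0.4036
  z = (7 - (4)·-0.8836 - (-2)·0.9047) / (9) = 1.3715

0.4036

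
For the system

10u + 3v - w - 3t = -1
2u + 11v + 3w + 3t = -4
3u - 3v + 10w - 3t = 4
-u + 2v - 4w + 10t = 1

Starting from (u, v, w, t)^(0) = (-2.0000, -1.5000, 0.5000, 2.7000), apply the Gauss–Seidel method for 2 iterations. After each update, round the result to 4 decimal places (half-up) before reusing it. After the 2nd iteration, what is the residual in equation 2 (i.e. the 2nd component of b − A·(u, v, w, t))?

Iteration 1:
  u = (-1 - (3)·-1.5000 - (-1)·0.5000 - (-3)·2.7000) / (10) = 1.2100
  v = (-4 - (2)·1.2100 - (3)·0.5000 - (3)·2.7000) / (11) = -1.4564
  w = (4 - (3)·1.2100 - (-3)·-1.4564 - (-3)·2.7000) / (10) = 0.4101
  t = (1 - (-1)·1.2100 - (2)·-1.4564 - (-4)·0.4101) / (10) = 0.6763
Iteration 2:
  u = (-1 - (3)·-1.4564 - (-1)·0.4101 - (-3)·0.6763) / (10) = 0.5808
  v = (-4 - (2)·0.5808 - (3)·0.4101 - (3)·0.6763) / (11) = -0.7655
  w = (4 - (3)·0.5808 - (-3)·-0.7655 - (-3)·0.6763) / (10) = 0.1990
  t = (1 - (-1)·0.5808 - (2)·-0.7655 - (-4)·0.1990) / (10) = 0.3908
Residual b − A·x = (-3.1401, 1.4895, -0.8565, -0.0002)

1.4895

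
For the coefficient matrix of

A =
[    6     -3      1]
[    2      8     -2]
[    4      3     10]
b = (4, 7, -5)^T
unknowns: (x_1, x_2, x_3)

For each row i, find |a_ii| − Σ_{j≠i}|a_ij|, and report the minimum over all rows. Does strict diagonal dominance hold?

2

row 1: |6| − (3+1) = 2
row 2: |8| − (2+2) = 4
row 3: |10| − (4+3) = 3
minimum over rows = 2 → strictly diagonally dominant (convergence guaranteed)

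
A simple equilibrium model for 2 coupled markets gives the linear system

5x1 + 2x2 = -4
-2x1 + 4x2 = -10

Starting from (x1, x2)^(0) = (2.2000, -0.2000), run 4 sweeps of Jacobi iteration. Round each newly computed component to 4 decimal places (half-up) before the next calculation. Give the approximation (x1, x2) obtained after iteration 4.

(0.2480, -2.3280)

Iteration 1:
  x1 = (-4 - (2)·-0.2000) / (5) = -0.7200
  x2 = (-10 - (-2)·2.2000) / (4) = -1.4000
Iteration 2:
  x1 = (-4 - (2)·-1.4000) / (5) = -0.2400
  x2 = (-10 - (-2)·-0.7200) / (4) = -2.8600
Iteration 3:
  x1 = (-4 - (2)·-2.8600) / (5) = 0.3440
  x2 = (-10 - (-2)·-0.2400) / (4) = -2.6200
Iteration 4:
  x1 = (-4 - (2)·-2.6200) / (5) = 0.2480
  x2 = (-10 - (-2)·0.3440) / (4) = -2.3280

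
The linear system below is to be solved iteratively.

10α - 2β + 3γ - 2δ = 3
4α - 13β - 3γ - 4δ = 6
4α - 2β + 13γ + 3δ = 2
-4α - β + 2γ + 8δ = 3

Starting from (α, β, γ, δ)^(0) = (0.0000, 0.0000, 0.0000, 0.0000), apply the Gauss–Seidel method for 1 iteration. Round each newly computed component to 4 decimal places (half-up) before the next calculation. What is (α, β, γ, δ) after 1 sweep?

(0.3000, -0.3692, 0.0047, 0.4777)

Iteration 1:
  α = (3 - (-2)·0.0000 - (3)·0.0000 - (-2)·0.0000) / (10) = 0.3000
  β = (6 - (4)·0.3000 - (-3)·0.0000 - (-4)·0.0000) / (-13) = -0.3692
  γ = (2 - (4)·0.3000 - (-2)·-0.3692 - (3)·0.0000) / (13) = 0.0047
  δ = (3 - (-4)·0.3000 - (-1)·-0.3692 - (2)·0.0047) / (8) = 0.4777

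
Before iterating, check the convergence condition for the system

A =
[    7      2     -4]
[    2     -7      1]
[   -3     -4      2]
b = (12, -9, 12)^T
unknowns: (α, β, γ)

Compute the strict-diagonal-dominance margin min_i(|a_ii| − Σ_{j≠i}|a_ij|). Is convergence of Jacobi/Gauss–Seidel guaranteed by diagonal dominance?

row 1: |7| − (2+4) = 1
row 2: |-7| − (2+1) = 4
row 3: |2| − (3+4) = -5
minimum over rows = -5 → not strictly diagonally dominant

-5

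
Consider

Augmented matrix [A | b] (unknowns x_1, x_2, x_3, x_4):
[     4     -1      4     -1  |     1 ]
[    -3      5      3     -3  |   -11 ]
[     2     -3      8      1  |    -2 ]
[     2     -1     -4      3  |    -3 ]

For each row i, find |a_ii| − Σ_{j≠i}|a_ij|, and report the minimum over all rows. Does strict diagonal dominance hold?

-4

row 1: |4| − (1+4+1) = -2
row 2: |5| − (3+3+3) = -4
row 3: |8| − (2+3+1) = 2
row 4: |3| − (2+1+4) = -4
minimum over rows = -4 → not strictly diagonally dominant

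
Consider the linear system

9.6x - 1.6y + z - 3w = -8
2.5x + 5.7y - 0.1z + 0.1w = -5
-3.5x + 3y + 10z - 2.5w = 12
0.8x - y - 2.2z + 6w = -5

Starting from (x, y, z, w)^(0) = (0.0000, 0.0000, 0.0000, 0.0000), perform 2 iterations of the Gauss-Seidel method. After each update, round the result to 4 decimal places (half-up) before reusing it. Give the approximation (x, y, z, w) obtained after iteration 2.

Iteration 1:
  x = (-8 - (-1.6)·0.0000 - (1)·0.0000 - (-3)·0.0000) / (9.6) = -0.8333
  y = (-5 - (2.5)·-0.8333 - (-0.1)·0.0000 - (0.1)·0.0000) / (5.7) = -0.5117
  z = (12 - (-3.5)·-0.8333 - (3)·-0.5117 - (-2.5)·0.0000) / (10) = 1.0619
  w = (-5 - (0.8)·-0.8333 - (-1)·-0.5117 - (-2.2)·1.0619) / (6) = -0.4181
Iteration 2:
  x = (-8 - (-1.6)·-0.5117 - (1)·1.0619 - (-3)·-0.4181) / (9.6) = -1.1599
  y = (-5 - (2.5)·-1.1599 - (-0.1)·1.0619 - (0.1)·-0.4181) / (5.7) = -0.3425
  z = (12 - (-3.5)·-1.1599 - (3)·-0.3425 - (-2.5)·-0.4181) / (10) = 0.7923
  w = (-5 - (0.8)·-1.1599 - (-1)·-0.3425 - (-2.2)·0.7923) / (6) = -0.4453

(-1.1599, -0.3425, 0.7923, -0.4453)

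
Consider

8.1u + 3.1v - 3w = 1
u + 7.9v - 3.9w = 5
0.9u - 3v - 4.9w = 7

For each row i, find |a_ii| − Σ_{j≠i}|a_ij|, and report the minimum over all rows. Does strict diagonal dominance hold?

row 1: |8.1| − (3.1+3) = 2
row 2: |7.9| − (1+3.9) = 3
row 3: |-4.9| − (0.9+3) = 1
minimum over rows = 1 → strictly diagonally dominant (convergence guaranteed)

1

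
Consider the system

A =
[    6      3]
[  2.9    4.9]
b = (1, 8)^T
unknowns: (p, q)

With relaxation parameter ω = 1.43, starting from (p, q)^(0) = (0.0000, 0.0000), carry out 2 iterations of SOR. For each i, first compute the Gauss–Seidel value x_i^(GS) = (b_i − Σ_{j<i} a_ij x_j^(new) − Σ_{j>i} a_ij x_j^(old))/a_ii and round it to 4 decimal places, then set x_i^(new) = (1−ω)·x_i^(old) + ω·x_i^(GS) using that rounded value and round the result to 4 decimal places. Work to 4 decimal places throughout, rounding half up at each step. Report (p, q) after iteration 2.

(-1.3892, 2.5932)

Iteration 1:
  p: GS value = (1 - (3)·0.0000) / (6) = 0.1667;  p ← (1−ω)·0.0000 + ω·0.1667 = 0.2384
  q: GS value = (8 - (2.9)·0.2384) / (4.9) = 1.4916;  q ← (1−ω)·0.0000 + ω·1.4916 = 2.1330
Iteration 2:
  p: GS value = (1 - (3)·2.1330) / (6) = -0.8998;  p ← (1−ω)·0.2384 + ω·-0.8998 = -1.3892
  q: GS value = (8 - (2.9)·-1.3892) / (4.9) = 2.4548;  q ← (1−ω)·2.1330 + ω·2.4548 = 2.5932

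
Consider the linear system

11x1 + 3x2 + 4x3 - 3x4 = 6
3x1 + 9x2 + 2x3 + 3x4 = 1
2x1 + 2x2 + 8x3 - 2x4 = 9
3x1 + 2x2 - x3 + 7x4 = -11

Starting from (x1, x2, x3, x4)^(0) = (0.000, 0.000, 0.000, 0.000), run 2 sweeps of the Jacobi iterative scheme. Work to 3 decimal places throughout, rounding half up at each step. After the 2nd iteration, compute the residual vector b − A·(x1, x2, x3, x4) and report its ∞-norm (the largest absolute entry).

Iteration 1:
  x1 = (6 - (3)·0.000 - (4)·0.000 - (-3)·0.000) / (11) = 0.545
  x2 = (1 - (3)·0.000 - (2)·0.000 - (3)·0.000) / (9) = 0.111
  x3 = (9 - (2)·0.000 - (2)·0.000 - (-2)·0.000) / (8) = 1.125
  x4 = (-11 - (3)·0.000 - (2)·0.000 - (-1)·0.000) / (7) = -1.571
Iteration 2:
  x1 = (6 - (3)·0.111 - (4)·1.125 - (-3)·-1.571) / (11) = -0.322
  x2 = (1 - (3)·0.545 - (2)·1.125 - (3)·-1.571) / (9) = 0.203
  x3 = (9 - (2)·0.545 - (2)·0.111 - (-2)·-1.571) / (8) = 0.568
  x4 = (-11 - (3)·0.545 - (2)·0.111 - (-1)·1.125) / (7) = -1.676
Residual b − A·x = (1.633, 4.031, 1.342, 1.860); ∞-norm = 4.031

4.031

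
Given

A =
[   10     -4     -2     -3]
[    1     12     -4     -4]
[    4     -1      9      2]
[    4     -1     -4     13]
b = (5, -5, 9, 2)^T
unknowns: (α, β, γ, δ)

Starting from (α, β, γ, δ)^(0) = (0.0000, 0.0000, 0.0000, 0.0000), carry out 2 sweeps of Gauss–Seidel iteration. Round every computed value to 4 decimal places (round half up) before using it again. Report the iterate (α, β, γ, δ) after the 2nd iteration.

Iteration 1:
  α = (5 - (-4)·0.0000 - (-2)·0.0000 - (-3)·0.0000) / (10) = 0.5000
  β = (-5 - (1)·0.5000 - (-4)·0.0000 - (-4)·0.0000) / (12) = -0.4583
  γ = (9 - (4)·0.5000 - (-1)·-0.4583 - (2)·0.0000) / (9) = 0.7269
  δ = (2 - (4)·0.5000 - (-1)·-0.4583 - (-4)·0.7269) / (13) = 0.1884
Iteration 2:
  α = (5 - (-4)·-0.4583 - (-2)·0.7269 - (-3)·0.1884) / (10) = 0.5186
  β = (-5 - (1)·0.5186 - (-4)·0.7269 - (-4)·0.1884) / (12) = -0.1548
  γ = (9 - (4)·0.5186 - (-1)·-0.1548 - (2)·0.1884) / (9) = 0.7104
  δ = (2 - (4)·0.5186 - (-1)·-0.1548 - (-4)·0.7104) / (13) = 0.2010

(0.5186, -0.1548, 0.7104, 0.2010)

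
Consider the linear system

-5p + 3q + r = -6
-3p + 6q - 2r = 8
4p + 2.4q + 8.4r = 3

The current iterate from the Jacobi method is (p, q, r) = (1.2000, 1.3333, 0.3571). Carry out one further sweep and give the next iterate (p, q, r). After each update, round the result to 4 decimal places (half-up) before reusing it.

(2.0714, 2.0524, -0.5952)

One sweep:
  p = (-6 - (3)·1.3333 - (1)·0.3571) / (-5) = 2.0714
  q = (8 - (-3)·1.2000 - (-2)·0.3571) / (6) = 2.0524
  r = (3 - (4)·1.2000 - (2.4)·1.3333) / (8.4) = -0.5952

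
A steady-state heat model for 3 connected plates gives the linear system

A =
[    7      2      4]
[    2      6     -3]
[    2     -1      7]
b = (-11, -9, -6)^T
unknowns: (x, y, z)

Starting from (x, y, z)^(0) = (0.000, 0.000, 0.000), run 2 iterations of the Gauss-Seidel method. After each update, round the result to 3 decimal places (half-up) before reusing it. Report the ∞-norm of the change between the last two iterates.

0.592

Iteration 1:
  x = (-11 - (2)·0.000 - (4)·0.000) / (7) = -1.571
  y = (-9 - (2)·-1.571 - (-3)·0.000) / (6) = -0.976
  z = (-6 - (2)·-1.571 - (-1)·-0.976) / (7) = -0.548
Iteration 2:
  x = (-11 - (2)·-0.976 - (4)·-0.548) / (7) = -0.979
  y = (-9 - (2)·-0.979 - (-3)·-0.548) / (6) = -1.448
  z = (-6 - (2)·-0.979 - (-1)·-1.448) / (7) = -0.784
Change: (0.592, -0.472, -0.236) → max |·| = 0.592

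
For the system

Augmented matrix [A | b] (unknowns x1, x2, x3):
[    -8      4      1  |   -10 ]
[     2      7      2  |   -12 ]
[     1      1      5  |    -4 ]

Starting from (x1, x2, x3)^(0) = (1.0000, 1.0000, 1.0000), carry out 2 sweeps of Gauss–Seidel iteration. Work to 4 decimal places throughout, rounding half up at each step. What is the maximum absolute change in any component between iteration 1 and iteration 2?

Iteration 1:
  x1 = (-10 - (4)·1.0000 - (1)·1.0000) / (-8) = 1.8750
  x2 = (-12 - (2)·1.8750 - (2)·1.0000) / (7) = -2.5357
  x3 = (-4 - (1)·1.8750 - (1)·-2.5357) / (5) = -0.6679
Iteration 2:
  x1 = (-10 - (4)·-2.5357 - (1)·-0.6679) / (-8) = -0.1013
  x2 = (-12 - (2)·-0.1013 - (2)·-0.6679) / (7) = -1.4945
  x3 = (-4 - (1)·-0.1013 - (1)·-1.4945) / (5) = -0.4808
Change: (-1.9763, 1.0412, 0.1871) → max |·| = 1.9763

1.9763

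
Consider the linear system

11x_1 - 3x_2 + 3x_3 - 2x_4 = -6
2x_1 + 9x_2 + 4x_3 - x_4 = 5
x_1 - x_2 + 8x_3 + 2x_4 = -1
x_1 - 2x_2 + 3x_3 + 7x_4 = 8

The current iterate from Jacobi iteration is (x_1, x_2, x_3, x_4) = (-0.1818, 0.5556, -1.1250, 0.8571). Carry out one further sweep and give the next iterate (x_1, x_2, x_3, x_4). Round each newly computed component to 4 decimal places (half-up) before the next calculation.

(0.0687, 1.1912, -0.2471, 1.8097)

One sweep:
  x_1 = (-6 - (-3)·0.5556 - (3)·-1.1250 - (-2)·0.8571) / (11) = 0.0687
  x_2 = (5 - (2)·-0.1818 - (4)·-1.1250 - (-1)·0.8571) / (9) = 1.1912
  x_3 = (-1 - (1)·-0.1818 - (-1)·0.5556 - (2)·0.8571) / (8) = -0.2471
  x_4 = (8 - (1)·-0.1818 - (-2)·0.5556 - (3)·-1.1250) / (7) = 1.8097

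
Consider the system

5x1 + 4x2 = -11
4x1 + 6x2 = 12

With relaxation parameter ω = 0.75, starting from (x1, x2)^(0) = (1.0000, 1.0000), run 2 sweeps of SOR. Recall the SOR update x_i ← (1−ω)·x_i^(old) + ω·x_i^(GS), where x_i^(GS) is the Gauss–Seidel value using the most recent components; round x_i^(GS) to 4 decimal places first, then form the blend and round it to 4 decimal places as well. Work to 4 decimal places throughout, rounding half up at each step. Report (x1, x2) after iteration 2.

Iteration 1:
  x1: GS value = (-11 - (4)·1.0000) / (5) = -3.0000;  x1 ← (1−ω)·1.0000 + ω·-3.0000 = -2.0000
  x2: GS value = (12 - (4)·-2.0000) / (6) = 3.3333;  x2 ← (1−ω)·1.0000 + ω·3.3333 = 2.7500
Iteration 2:
  x1: GS value = (-11 - (4)·2.7500) / (5) = -4.4000;  x1 ← (1−ω)·-2.0000 + ω·-4.4000 = -3.8000
  x2: GS value = (12 - (4)·-3.8000) / (6) = 4.5333;  x2 ← (1−ω)·2.7500 + ω·4.5333 = 4.0875

(-3.8000, 4.0875)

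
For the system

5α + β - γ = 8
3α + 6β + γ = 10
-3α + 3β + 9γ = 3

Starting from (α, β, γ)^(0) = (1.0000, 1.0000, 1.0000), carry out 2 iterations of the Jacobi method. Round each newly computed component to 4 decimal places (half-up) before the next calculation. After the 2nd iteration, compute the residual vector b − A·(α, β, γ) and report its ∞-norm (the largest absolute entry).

Iteration 1:
  α = (8 - (1)·1.0000 - (-1)·1.0000) / (5) = 1.6000
  β = (10 - (3)·1.0000 - (1)·1.0000) / (6) = 1.0000
  γ = (3 - (-3)·1.0000 - (3)·1.0000) / (9) = 0.3333
Iteration 2:
  α = (8 - (1)·1.0000 - (-1)·0.3333) / (5) = 1.4667
  β = (10 - (3)·1.6000 - (1)·0.3333) / (6) = 0.8111
  γ = (3 - (-3)·1.6000 - (3)·1.0000) / (9) = 0.5333
Residual b − A·x = (0.3887, 0.2000, 0.1671); ∞-norm = 0.3887

0.3887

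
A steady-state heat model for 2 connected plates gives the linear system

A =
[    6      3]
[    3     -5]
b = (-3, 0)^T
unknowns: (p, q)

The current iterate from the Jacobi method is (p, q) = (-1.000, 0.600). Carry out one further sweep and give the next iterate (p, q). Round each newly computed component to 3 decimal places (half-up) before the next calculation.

(-0.800, -0.600)

One sweep:
  p = (-3 - (3)·0.600) / (6) = -0.800
  q = (0 - (3)·-1.000) / (-5) = -0.600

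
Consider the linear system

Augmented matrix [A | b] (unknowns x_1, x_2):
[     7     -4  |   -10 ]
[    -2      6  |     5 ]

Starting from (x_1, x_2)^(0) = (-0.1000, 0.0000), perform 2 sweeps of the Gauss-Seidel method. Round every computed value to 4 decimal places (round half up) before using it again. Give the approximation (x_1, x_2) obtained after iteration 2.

Iteration 1:
  x_1 = (-10 - (-4)·0.0000) / (7) = -1.4286
  x_2 = (5 - (-2)·-1.4286) / (6) = 0.3571
Iteration 2:
  x_1 = (-10 - (-4)·0.3571) / (7) = -1.2245
  x_2 = (5 - (-2)·-1.2245) / (6) = 0.4252

(-1.2245, 0.4252)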